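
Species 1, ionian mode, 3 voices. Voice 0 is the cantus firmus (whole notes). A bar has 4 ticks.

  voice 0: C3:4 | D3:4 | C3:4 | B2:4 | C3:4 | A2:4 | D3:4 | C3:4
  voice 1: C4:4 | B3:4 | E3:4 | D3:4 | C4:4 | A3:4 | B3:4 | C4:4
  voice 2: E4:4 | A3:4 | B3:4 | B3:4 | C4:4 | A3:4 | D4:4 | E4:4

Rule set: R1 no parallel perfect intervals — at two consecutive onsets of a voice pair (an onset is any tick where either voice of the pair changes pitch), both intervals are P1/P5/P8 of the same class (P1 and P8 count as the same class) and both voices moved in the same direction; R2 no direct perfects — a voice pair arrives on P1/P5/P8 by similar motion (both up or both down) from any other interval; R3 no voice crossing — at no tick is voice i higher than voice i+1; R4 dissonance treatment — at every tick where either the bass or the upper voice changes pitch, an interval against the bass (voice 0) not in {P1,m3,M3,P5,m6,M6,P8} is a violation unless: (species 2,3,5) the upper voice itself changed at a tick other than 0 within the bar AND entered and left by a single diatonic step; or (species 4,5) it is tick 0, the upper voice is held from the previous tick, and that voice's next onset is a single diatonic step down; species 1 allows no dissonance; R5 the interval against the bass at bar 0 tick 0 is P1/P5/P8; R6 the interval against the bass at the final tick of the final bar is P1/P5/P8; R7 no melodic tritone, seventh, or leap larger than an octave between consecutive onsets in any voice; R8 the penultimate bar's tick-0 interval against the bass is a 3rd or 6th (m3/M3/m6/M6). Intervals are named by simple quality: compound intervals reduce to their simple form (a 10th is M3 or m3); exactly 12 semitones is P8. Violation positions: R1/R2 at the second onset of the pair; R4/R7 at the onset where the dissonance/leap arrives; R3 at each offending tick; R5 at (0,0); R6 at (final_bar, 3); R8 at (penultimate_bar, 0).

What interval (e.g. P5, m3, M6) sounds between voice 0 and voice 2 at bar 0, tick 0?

voice 0=C3 voice 2=E4 -> M3

M3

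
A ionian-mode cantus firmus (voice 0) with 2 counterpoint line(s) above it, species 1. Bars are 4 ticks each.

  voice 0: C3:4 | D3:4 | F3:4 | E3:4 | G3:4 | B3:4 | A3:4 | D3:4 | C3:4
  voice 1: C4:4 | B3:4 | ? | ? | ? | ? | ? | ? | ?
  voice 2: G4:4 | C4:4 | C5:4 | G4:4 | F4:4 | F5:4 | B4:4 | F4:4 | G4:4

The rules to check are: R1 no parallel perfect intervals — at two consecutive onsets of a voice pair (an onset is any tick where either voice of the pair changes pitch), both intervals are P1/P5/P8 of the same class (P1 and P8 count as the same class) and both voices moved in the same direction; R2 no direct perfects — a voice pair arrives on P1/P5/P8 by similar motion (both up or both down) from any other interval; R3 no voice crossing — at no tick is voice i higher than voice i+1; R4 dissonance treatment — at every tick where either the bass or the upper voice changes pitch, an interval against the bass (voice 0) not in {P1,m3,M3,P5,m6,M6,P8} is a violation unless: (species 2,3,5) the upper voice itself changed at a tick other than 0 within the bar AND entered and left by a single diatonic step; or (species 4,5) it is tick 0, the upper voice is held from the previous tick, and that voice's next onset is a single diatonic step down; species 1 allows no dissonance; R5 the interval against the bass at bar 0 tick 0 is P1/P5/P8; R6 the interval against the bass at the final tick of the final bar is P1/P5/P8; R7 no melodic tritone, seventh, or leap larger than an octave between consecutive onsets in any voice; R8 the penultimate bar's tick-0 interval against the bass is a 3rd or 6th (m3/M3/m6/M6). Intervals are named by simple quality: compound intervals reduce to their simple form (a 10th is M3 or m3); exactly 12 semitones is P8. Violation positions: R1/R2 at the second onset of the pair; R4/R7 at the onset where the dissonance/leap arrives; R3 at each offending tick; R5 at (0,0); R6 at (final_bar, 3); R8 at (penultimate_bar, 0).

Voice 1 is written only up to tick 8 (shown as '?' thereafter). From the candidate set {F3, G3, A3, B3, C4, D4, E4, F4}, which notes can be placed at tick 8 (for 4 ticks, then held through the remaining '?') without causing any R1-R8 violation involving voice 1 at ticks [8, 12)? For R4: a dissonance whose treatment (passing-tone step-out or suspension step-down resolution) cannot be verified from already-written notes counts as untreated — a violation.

F3: violates R7
G3: violates R4
A3: legal
B3: violates R4
C4: violates R2
D4: legal
E4: violates R4
F4: violates R2,R7

{A3, D4}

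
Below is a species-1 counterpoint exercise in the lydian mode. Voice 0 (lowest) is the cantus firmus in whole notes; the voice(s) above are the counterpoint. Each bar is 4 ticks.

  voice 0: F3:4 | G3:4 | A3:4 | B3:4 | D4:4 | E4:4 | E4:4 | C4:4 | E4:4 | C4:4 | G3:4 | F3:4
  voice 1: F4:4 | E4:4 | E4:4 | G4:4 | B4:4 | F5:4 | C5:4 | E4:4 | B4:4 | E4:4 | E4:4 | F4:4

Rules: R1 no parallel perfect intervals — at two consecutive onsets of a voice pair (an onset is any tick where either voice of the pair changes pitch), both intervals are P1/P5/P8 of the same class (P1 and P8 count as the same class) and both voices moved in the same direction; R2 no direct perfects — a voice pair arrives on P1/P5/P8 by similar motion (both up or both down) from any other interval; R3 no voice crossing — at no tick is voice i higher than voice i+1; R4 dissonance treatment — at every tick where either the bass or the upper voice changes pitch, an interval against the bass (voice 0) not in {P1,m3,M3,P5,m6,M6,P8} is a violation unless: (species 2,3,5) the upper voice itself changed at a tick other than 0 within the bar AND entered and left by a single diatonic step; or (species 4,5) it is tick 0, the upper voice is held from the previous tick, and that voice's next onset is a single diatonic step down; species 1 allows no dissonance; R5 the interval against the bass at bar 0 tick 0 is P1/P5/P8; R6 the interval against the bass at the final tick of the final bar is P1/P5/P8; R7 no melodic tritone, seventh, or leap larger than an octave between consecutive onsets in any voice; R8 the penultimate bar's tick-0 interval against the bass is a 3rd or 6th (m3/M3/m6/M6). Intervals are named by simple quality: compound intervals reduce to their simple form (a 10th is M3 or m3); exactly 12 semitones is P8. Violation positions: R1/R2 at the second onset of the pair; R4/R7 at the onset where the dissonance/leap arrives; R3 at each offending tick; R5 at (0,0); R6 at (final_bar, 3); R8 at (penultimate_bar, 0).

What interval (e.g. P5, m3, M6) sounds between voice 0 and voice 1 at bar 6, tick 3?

m6

voice 0=E4 voice 1=C5 -> m6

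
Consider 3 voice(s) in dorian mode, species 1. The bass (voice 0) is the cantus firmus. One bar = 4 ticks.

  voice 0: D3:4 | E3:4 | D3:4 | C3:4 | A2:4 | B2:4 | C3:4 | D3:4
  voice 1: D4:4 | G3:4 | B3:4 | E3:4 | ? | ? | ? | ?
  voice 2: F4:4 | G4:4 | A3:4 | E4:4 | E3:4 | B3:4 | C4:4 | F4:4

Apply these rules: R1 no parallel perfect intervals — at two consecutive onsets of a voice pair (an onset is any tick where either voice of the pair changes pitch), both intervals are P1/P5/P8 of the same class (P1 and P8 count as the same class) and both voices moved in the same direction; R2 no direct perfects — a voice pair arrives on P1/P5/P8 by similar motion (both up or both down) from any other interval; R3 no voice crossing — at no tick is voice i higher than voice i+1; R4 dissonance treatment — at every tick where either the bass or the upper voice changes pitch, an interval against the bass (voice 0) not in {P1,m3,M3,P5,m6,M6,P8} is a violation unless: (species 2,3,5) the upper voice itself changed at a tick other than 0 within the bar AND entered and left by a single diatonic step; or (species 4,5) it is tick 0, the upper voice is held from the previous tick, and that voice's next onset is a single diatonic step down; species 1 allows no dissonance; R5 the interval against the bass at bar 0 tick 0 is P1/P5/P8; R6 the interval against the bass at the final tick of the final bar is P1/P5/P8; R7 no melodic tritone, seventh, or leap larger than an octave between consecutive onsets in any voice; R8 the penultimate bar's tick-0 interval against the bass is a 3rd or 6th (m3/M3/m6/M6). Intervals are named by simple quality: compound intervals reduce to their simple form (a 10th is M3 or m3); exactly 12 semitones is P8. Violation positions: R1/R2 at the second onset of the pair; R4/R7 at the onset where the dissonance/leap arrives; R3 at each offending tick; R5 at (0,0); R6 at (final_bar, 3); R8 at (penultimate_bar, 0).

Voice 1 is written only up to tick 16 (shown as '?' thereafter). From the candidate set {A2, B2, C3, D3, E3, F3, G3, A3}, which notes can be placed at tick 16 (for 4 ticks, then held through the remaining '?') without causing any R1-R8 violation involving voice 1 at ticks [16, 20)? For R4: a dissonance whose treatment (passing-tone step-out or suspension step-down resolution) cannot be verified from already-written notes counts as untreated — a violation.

{C3, E3}

A2: violates R2
B2: violates R4
C3: legal
D3: violates R4
E3: legal
F3: violates R3
G3: violates R3,R4
A3: violates R3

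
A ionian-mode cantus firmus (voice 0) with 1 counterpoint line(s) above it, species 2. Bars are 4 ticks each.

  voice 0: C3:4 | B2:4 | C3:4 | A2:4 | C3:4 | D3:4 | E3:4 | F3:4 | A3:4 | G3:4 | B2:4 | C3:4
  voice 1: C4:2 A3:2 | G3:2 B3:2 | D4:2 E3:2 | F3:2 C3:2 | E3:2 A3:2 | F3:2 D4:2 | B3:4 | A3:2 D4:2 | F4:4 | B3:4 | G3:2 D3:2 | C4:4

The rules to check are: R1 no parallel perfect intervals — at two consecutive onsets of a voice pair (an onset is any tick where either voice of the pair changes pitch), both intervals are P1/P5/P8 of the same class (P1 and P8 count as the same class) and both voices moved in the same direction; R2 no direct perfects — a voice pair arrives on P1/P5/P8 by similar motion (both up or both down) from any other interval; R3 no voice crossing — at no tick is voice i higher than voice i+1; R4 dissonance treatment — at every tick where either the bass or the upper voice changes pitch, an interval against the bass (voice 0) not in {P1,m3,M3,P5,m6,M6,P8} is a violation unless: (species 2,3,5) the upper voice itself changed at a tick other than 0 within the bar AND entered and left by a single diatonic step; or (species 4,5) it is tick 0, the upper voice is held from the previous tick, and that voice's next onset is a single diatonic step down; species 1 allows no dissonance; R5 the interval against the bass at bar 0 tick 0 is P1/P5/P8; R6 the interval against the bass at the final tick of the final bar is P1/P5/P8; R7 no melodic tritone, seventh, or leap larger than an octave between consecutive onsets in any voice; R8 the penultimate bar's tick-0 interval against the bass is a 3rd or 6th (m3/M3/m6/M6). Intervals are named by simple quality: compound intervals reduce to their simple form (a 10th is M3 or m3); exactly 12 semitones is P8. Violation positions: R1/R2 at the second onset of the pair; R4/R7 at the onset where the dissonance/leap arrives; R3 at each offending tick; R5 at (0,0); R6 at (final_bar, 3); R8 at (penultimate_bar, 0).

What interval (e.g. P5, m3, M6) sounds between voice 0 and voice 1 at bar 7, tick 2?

voice 0=F3 voice 1=D4 -> M6

M6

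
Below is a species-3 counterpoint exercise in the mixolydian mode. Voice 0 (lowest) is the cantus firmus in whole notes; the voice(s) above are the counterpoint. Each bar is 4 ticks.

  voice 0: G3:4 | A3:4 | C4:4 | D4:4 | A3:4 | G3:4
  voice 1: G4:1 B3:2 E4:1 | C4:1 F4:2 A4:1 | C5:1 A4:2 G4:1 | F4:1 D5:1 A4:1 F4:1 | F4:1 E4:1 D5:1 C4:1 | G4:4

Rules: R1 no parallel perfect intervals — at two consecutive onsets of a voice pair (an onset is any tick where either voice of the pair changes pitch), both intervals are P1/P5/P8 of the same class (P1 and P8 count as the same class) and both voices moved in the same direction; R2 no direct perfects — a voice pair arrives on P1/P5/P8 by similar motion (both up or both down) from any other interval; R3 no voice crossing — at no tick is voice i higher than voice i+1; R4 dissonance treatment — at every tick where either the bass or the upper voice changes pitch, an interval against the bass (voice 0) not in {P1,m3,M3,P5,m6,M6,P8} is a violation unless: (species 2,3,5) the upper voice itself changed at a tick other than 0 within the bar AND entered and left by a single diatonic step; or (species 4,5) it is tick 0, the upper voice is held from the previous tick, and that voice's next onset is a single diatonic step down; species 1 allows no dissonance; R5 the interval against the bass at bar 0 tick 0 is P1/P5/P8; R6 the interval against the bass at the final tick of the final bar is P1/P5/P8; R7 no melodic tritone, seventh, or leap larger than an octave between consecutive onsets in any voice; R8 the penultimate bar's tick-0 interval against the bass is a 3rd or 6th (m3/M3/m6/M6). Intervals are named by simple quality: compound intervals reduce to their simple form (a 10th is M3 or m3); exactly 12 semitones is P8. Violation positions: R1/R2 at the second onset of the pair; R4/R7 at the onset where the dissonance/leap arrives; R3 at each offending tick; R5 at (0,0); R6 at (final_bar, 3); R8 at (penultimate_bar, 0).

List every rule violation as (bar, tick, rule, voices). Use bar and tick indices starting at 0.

bar 0: v0=G3 v1=G4 downbeat P8
bar 1: v0=A3 v1=C4 downbeat m3
bar 2: v0=C4 v1=C5 downbeat P8
bar 3: v0=D4 v1=F4 downbeat m3
bar 4: v0=A3 v1=F4 downbeat m6
bar 5: v0=G3 v1=G4 downbeat P8
  -> R1 @ bar 2 tick 0 v(0, 1): A3/A4 P8 -> C4/C5 P8 similar
  -> R4 @ bar 4 tick 2 v(0, 1): A3/D5 P4 untreated
  -> R7 @ bar 4 tick 2 v(1,): E4->D5 leap 10st
  -> R7 @ bar 4 tick 3 v(1,): D5->C4 leap 14st

(2, 0, R1, (0, 1))
(4, 2, R4, (0, 1))
(4, 2, R7, (1,))
(4, 3, R7, (1,))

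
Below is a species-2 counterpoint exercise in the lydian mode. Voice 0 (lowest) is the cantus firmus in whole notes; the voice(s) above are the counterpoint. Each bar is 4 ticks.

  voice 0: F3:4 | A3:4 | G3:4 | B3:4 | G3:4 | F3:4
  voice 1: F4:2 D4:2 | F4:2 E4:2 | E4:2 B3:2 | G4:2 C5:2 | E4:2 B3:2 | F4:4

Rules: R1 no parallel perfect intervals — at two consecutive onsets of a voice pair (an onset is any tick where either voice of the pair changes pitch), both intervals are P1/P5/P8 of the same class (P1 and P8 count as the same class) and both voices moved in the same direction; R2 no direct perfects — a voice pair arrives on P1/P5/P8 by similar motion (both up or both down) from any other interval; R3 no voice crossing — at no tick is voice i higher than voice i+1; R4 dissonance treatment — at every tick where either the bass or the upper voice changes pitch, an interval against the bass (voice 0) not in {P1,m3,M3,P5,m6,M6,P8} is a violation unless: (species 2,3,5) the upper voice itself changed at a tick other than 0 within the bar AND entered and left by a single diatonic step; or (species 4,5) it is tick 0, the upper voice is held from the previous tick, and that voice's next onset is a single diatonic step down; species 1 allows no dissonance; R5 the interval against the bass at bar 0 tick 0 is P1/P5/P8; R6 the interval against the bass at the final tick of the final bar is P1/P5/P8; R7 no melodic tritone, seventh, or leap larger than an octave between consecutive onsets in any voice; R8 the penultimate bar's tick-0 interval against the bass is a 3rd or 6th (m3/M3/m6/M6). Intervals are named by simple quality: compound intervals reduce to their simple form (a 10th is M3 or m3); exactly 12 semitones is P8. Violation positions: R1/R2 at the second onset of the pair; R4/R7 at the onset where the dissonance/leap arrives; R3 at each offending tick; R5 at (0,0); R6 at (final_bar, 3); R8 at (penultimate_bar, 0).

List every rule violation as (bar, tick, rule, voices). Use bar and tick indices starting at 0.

(3, 2, R4, (0, 1))
(5, 0, R7, (1,))

bar 0: v0=F3 v1=F4 downbeat P8
bar 1: v0=A3 v1=F4 downbeat m6
bar 2: v0=G3 v1=E4 downbeat M6
bar 3: v0=B3 v1=G4 downbeat m6
bar 4: v0=G3 v1=E4 downbeat M6
bar 5: v0=F3 v1=F4 downbeat P8
  -> R4 @ bar 3 tick 2 v(0, 1): B3/C5 m2 untreated
  -> R7 @ bar 5 tick 0 v(1,): B3->F4 leap 6st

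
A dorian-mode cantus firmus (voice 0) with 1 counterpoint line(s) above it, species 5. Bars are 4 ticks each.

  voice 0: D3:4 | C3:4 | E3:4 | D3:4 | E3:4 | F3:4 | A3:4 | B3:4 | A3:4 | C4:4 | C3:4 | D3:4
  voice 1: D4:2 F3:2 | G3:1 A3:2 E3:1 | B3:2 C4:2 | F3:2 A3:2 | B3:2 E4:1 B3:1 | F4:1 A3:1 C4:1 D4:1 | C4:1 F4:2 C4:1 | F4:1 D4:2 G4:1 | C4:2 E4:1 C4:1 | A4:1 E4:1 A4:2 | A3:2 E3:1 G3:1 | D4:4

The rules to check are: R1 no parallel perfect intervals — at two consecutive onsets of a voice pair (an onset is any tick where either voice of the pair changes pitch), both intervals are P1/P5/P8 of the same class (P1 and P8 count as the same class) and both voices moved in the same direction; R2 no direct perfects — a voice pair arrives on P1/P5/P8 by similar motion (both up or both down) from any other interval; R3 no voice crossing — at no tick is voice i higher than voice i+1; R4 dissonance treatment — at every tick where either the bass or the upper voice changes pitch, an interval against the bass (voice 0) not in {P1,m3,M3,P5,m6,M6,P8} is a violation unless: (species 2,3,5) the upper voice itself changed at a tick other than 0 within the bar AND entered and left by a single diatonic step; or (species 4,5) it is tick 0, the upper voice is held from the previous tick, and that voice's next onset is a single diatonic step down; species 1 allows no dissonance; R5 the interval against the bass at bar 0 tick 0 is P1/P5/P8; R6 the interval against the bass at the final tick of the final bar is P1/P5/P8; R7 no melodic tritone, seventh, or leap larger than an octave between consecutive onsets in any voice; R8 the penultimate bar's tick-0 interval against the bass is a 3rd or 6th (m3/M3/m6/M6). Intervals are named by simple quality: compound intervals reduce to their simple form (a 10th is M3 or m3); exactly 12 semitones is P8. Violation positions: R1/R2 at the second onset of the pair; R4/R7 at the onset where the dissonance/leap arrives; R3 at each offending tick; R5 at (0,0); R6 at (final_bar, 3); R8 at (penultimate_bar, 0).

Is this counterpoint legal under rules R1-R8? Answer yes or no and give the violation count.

No (6 violations)

bar 0: v0=D3 v1=D4 (P8)
bar 1: v0=C3 v1=G3 (P5)
bar 2: v0=E3 v1=B3 (P5)
bar 3: v0=D3 v1=F3 (m3)
bar 4: v0=E3 v1=B3 (P5)
bar 5: v0=F3 v1=F4 (P8)
bar 6: v0=A3 v1=C4 (m3)
bar 7: v0=B3 v1=F4 (TT)
bar 8: v0=A3 v1=C4 (m3)
bar 9: v0=C4 v1=A4 (M6)
bar 10: v0=C3 v1=A3 (M6)
bar 11: v0=D3 v1=D4 (P8)
  R2 @ bar2.0: C3/E3 M3 -> E3/B3 P5 similar
  R1 @ bar4.0: D3/A3 P5 -> E3/B3 P5 similar
  R2 @ bar5.0: E3/B3 P5 -> F3/F4 P8 similar
  R7 @ bar5.0: B3->F4 leap 6st
  R4 @ bar7.0: B3/F4 TT untreated
  R2 @ bar11.0: C3/G3 P5 -> D3/D4 P8 similar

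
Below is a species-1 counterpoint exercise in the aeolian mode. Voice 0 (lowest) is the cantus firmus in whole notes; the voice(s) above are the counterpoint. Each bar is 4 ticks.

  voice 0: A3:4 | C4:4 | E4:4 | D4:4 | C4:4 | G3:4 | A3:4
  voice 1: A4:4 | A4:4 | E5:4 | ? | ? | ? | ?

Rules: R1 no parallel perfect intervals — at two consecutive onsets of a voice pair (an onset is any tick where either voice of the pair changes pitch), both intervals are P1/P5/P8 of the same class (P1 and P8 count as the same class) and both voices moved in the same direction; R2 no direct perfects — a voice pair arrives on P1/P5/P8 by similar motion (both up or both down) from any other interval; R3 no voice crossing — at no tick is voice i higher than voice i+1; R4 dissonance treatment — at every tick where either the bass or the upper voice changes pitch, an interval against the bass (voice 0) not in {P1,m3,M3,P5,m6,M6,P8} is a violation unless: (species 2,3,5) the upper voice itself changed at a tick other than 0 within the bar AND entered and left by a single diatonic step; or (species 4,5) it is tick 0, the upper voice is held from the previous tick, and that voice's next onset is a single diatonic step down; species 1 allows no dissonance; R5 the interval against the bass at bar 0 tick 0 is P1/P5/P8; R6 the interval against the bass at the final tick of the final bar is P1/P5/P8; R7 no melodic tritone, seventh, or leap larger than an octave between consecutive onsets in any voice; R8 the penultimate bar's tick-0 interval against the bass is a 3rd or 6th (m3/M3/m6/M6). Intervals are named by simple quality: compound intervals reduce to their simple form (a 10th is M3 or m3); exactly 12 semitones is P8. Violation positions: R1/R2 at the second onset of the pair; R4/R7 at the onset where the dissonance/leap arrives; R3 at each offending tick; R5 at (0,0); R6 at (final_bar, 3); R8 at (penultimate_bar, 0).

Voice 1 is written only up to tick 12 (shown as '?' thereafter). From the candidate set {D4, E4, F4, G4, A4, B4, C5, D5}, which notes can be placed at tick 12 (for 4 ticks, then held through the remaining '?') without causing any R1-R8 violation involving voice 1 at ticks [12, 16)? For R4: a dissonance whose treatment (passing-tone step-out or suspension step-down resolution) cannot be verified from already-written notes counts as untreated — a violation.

{B4}

D4: violates R1,R7
E4: violates R4
F4: violates R7
G4: violates R4
A4: violates R2
B4: legal
C5: violates R4
D5: violates R1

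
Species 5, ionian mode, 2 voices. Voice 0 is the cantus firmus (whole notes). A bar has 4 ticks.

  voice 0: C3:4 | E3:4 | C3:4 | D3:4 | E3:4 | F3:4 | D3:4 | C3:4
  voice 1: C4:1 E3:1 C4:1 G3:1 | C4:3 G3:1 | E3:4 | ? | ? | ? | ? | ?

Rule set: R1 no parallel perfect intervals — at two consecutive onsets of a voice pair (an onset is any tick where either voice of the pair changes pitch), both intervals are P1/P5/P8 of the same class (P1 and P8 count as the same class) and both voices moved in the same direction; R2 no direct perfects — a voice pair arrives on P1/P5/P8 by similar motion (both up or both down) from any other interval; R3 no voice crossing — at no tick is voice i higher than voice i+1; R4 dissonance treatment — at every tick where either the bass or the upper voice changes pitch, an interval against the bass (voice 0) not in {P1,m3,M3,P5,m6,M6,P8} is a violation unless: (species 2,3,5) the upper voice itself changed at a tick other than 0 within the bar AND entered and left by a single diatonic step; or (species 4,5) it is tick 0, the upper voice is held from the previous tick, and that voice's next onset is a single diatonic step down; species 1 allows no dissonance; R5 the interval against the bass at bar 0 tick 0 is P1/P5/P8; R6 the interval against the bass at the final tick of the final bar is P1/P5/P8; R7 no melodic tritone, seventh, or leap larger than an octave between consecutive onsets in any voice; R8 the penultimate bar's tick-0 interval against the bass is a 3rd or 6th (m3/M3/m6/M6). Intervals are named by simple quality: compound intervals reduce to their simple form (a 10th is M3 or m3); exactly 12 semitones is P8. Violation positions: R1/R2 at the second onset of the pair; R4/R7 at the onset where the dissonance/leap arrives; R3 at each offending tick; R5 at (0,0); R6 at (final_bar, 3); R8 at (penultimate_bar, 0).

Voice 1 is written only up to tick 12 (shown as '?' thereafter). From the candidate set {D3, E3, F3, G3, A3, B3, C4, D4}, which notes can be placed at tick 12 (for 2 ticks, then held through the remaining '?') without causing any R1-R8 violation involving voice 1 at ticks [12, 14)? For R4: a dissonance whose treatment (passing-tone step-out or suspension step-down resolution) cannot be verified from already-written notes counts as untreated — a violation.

D3: legal
E3: violates R4
F3: legal
G3: violates R4
A3: violates R2
B3: legal
C4: violates R4
D4: violates R2,R7

{B3, D3, F3}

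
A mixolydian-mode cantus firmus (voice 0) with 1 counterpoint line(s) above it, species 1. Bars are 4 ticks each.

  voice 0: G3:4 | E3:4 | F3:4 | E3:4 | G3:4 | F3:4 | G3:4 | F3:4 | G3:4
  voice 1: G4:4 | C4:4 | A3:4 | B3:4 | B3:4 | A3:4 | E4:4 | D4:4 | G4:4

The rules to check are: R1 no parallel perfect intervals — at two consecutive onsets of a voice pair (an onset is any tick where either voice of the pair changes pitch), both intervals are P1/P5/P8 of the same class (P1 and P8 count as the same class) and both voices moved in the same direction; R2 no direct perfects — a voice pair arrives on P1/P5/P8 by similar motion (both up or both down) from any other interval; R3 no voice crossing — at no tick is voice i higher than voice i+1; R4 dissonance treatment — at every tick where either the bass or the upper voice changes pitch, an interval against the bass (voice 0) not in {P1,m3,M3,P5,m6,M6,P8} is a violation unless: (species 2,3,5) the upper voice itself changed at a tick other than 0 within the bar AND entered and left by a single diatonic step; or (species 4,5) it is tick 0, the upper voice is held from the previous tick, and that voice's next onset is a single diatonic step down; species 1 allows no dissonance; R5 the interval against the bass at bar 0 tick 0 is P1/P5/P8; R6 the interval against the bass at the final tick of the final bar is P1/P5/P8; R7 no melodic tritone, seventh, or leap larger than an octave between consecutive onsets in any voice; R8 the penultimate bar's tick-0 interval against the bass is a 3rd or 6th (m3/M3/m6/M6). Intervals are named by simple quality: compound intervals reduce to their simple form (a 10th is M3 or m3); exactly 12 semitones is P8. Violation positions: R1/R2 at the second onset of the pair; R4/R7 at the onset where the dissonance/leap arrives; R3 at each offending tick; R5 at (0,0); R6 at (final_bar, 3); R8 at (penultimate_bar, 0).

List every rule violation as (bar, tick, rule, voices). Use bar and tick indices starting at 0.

bar 0: v0=G3 v1=G4 downbeat P8
bar 1: v0=E3 v1=C4 downbeat m6
bar 2: v0=F3 v1=A3 downbeat M3
bar 3: v0=E3 v1=B3 downbeat P5
bar 4: v0=G3 v1=B3 downbeat M3
bar 5: v0=F3 v1=A3 downbeat M3
bar 6: v0=G3 v1=E4 downbeat M6
bar 7: v0=F3 v1=D4 downbeat M6
bar 8: v0=G3 v1=G4 downbeat P8
  -> R2 @ bar 8 tick 0 v(0, 1): F3/D4 M6 -> G3/G4 P8 similar

(8, 0, R2, (0, 1))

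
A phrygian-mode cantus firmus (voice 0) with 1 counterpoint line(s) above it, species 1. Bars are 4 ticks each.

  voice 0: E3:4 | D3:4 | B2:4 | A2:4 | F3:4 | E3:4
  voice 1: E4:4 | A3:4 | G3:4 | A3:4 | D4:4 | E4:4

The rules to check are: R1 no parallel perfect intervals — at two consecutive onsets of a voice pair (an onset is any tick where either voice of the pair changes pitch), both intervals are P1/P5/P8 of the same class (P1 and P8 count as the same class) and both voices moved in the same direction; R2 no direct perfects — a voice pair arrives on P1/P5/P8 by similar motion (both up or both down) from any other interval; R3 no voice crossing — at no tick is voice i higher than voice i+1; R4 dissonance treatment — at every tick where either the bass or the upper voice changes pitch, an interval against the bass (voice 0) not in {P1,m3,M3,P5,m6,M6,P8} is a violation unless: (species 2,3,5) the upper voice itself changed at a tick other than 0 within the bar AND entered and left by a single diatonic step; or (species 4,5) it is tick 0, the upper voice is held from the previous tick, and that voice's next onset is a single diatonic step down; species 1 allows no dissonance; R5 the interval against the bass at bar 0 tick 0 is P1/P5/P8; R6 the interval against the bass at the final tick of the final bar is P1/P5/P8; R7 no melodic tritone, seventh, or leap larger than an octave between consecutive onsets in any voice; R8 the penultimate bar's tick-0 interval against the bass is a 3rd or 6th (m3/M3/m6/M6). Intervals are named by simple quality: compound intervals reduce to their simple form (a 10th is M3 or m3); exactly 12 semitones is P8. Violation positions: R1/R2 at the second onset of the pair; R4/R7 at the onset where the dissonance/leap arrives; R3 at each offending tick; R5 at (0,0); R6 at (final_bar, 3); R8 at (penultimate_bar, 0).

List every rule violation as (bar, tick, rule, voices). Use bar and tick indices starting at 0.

(1, 0, R2, (0, 1))

bar 0: v0=E3 v1=E4 downbeat P8
bar 1: v0=D3 v1=A3 downbeat P5
bar 2: v0=B2 v1=G3 downbeat m6
bar 3: v0=A2 v1=A3 downbeat P8
bar 4: v0=F3 v1=D4 downbeat M6
bar 5: v0=E3 v1=E4 downbeat P8
  -> R2 @ bar 1 tick 0 v(0, 1): E3/E4 P8 -> D3/A3 P5 similar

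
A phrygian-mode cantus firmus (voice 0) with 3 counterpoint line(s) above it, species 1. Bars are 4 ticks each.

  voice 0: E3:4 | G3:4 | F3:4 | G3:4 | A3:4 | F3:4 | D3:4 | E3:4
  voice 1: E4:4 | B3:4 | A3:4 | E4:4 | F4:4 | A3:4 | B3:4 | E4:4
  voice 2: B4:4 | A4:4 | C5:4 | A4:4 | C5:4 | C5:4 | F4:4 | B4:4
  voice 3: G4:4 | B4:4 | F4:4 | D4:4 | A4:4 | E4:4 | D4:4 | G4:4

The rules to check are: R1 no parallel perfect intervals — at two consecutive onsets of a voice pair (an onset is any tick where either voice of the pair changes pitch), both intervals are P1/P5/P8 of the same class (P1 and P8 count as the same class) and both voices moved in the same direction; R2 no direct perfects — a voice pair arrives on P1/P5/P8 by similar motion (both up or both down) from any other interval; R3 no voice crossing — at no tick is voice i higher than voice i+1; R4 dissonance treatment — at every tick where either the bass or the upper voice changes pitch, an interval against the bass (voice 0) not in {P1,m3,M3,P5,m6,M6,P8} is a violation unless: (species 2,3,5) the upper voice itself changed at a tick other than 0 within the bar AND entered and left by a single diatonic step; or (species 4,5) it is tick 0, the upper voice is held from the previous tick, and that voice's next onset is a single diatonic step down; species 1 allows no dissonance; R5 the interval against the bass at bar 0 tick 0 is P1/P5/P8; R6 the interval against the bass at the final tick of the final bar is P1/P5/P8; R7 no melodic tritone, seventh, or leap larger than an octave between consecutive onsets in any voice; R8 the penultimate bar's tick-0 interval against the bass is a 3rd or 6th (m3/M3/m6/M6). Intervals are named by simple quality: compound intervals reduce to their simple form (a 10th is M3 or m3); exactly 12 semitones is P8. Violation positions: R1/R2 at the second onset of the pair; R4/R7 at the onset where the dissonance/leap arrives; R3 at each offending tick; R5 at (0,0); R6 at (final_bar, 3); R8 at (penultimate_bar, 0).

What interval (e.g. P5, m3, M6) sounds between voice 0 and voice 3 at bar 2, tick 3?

P8

voice 0=F3 voice 3=F4 -> P8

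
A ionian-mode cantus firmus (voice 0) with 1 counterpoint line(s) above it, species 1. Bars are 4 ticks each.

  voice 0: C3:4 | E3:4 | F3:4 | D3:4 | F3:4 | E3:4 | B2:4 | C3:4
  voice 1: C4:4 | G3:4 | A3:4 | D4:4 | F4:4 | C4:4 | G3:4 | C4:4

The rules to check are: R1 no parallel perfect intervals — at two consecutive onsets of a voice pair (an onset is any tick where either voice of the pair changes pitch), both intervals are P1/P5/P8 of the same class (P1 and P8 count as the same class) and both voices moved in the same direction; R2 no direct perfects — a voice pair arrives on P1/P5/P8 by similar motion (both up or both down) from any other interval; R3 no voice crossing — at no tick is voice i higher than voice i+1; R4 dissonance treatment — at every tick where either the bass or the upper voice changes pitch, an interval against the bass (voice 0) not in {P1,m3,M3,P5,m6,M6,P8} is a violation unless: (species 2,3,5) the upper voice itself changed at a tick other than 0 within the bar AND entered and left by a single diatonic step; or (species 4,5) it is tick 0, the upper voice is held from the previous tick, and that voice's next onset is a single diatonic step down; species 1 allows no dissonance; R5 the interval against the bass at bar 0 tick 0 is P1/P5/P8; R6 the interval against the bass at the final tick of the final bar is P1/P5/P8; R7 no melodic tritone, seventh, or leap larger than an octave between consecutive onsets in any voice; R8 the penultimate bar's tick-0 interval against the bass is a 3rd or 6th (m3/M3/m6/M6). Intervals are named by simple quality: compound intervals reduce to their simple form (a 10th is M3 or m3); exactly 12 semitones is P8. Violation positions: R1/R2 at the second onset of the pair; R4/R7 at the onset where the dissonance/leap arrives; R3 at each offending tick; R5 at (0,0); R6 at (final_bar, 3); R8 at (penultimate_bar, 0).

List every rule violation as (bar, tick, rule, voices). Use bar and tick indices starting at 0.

bar 0: v0=C3 v1=C4 downbeat P8
bar 1: v0=E3 v1=G3 downbeat m3
bar 2: v0=F3 v1=A3 downbeat M3
bar 3: v0=D3 v1=D4 downbeat P8
bar 4: v0=F3 v1=F4 downbeat P8
bar 5: v0=E3 v1=C4 downbeat m6
bar 6: v0=B2 v1=G3 downbeat m6
bar 7: v0=C3 v1=C4 downbeat P8
  -> R1 @ bar 4 tick 0 v(0, 1): D3/D4 P8 -> F3/F4 P8 similar
  -> R2 @ bar 7 tick 0 v(0, 1): B2/G3 m6 -> C3/C4 P8 similar

(4, 0, R1, (0, 1))
(7, 0, R2, (0, 1))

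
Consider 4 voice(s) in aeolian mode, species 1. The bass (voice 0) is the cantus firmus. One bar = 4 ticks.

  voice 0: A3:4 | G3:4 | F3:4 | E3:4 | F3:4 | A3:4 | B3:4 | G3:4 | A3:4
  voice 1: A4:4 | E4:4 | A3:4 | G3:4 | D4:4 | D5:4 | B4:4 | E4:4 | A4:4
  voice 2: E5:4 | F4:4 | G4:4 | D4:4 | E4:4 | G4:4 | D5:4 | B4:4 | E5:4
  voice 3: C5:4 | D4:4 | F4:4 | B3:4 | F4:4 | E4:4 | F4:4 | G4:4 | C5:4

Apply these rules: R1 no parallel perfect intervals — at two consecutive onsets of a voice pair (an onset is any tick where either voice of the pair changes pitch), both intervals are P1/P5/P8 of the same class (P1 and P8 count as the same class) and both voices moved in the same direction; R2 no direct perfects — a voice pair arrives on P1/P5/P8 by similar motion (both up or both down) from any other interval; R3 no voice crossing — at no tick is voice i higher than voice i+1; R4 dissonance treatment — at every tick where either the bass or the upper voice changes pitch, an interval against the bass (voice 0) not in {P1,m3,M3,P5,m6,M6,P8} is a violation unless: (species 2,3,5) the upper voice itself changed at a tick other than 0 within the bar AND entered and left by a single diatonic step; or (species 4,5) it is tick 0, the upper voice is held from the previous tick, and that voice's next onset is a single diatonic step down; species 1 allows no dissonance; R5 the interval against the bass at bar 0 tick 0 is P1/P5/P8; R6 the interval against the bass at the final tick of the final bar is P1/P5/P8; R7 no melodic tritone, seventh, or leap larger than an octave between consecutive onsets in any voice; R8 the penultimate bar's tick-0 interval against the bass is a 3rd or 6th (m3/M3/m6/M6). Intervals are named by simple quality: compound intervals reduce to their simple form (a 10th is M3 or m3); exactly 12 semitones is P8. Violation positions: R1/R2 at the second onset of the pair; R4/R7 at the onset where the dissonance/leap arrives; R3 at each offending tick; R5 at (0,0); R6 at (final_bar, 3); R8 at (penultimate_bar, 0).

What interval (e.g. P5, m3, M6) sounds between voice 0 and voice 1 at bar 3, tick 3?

voice 0=E3 voice 1=G3 -> m3

m3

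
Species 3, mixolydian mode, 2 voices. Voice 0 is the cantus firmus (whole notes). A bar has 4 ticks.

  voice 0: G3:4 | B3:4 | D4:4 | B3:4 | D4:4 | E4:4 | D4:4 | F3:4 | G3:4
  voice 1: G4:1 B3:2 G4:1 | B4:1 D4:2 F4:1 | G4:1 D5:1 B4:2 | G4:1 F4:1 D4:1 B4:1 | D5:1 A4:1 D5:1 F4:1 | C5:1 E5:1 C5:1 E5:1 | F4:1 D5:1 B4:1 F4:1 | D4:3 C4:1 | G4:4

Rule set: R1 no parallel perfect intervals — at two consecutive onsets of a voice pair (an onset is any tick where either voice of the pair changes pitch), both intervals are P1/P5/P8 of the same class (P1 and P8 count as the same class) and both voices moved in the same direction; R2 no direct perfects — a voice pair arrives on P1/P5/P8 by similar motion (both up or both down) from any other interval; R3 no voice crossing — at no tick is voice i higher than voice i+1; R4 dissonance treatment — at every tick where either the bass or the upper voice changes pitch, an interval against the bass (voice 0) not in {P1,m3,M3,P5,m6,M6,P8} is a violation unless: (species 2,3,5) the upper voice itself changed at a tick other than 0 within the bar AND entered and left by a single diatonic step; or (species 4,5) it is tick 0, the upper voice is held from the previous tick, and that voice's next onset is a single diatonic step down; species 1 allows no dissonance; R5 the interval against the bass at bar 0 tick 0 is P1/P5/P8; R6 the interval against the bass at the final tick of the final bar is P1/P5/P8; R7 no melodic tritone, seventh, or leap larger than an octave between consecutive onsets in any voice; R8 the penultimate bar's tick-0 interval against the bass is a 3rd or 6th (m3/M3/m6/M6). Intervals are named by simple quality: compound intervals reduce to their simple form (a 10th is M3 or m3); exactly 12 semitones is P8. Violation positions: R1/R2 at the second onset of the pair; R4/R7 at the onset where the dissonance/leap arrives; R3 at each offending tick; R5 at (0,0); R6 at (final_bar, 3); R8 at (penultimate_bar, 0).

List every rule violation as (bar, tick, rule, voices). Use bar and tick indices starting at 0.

bar 0: v0=G3 v1=G4 downbeat P8
bar 1: v0=B3 v1=B4 downbeat P8
bar 2: v0=D4 v1=G4 downbeat P4
bar 3: v0=B3 v1=G4 downbeat m6
bar 4: v0=D4 v1=D5 downbeat P8
bar 5: v0=E4 v1=C5 downbeat m6
bar 6: v0=D4 v1=F4 downbeat m3
bar 7: v0=F3 v1=D4 downbeat M6
bar 8: v0=G3 v1=G4 downbeat P8
  -> R1 @ bar 1 tick 0 v(0, 1): G3/G4 P8 -> B3/B4 P8 similar
  -> R4 @ bar 1 tick 3 v(0, 1): B3/F4 TT untreated
  -> R4 @ bar 2 tick 0 v(0, 1): D4/G4 P4 untreated
  -> R4 @ bar 3 tick 1 v(0, 1): B3/F4 TT untreated
  -> R1 @ bar 4 tick 0 v(0, 1): B3/B4 P8 -> D4/D5 P8 similar
  -> R7 @ bar 6 tick 0 v(1,): E5->F4 leap 11st
  -> R7 @ bar 6 tick 3 v(1,): B4->F4 leap 6st
  -> R2 @ bar 8 tick 0 v(0, 1): F3/C4 P5 -> G3/G4 P8 similar

(1, 0, R1, (0, 1))
(1, 3, R4, (0, 1))
(2, 0, R4, (0, 1))
(3, 1, R4, (0, 1))
(4, 0, R1, (0, 1))
(6, 0, R7, (1,))
(6, 3, R7, (1,))
(8, 0, R2, (0, 1))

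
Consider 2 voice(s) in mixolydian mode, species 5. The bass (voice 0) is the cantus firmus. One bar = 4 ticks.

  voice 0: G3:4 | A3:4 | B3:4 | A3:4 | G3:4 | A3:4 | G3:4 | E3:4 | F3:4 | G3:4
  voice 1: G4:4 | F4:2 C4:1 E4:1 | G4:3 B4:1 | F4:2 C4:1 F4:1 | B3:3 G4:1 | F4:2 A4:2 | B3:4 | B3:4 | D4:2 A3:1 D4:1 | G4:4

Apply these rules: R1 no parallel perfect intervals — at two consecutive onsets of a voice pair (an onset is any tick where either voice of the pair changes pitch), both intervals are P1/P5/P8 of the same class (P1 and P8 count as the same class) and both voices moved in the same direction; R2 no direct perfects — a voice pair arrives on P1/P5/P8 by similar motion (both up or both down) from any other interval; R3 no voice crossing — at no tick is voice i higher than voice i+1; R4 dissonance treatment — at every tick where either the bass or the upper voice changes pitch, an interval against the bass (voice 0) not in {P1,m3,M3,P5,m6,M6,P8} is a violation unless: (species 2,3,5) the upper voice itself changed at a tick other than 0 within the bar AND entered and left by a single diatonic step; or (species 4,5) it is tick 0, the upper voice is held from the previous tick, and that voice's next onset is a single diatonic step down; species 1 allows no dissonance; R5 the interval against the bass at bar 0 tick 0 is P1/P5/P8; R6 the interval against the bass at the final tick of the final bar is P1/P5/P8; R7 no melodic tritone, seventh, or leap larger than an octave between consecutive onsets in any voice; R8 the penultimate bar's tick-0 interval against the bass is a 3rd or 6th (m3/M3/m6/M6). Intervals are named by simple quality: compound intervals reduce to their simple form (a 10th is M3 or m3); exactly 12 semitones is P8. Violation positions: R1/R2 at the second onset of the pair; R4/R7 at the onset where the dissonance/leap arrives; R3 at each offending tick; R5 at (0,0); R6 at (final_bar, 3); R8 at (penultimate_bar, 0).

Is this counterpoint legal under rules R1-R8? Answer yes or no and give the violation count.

bar 0: v0=G3 v1=G4 (P8)
bar 1: v0=A3 v1=F4 (m6)
bar 2: v0=B3 v1=G4 (m6)
bar 3: v0=A3 v1=F4 (m6)
bar 4: v0=G3 v1=B3 (M3)
bar 5: v0=A3 v1=F4 (m6)
bar 6: v0=G3 v1=B3 (M3)
bar 7: v0=E3 v1=B3 (P5)
bar 8: v0=F3 v1=D4 (M6)
bar 9: v0=G3 v1=G4 (P8)
  R7 @ bar3.0: B4->F4 leap 6st
  R7 @ bar4.0: F4->B3 leap 6st
  R7 @ bar6.0: A4->B3 leap 10st
  R2 @ bar9.0: F3/D4 M6 -> G3/G4 P8 similar

No (4 violations)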